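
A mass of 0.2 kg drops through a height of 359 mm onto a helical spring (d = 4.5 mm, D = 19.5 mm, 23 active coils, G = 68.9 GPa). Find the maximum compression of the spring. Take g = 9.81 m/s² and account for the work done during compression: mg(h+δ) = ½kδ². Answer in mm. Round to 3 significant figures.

k = Gd⁴/(8D³N_a) = (68.9×10³)(4.5⁴)/(8·19.5³·23) = 20.708 N/mm
W = mg = 0.2 × 9.81 = 1.962 N
½kδ² − Wδ − Wh = 0 → δ = (W + √(W² + 2kWh))/k
δ = (1.962 + √(3.8494 + 29172.3))/20.708 = (1.962 + 170.81)/20.708 = 8.3431 mm

8.34 mm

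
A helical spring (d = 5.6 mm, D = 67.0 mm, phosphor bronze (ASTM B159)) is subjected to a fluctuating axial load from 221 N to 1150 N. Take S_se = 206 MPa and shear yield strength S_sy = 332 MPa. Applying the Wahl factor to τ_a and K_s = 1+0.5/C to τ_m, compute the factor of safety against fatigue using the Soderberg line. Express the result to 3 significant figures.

C = D/d = 67.0/5.6 = 11.9643; K_W = (4C−1)/(4C−4)+0.615/C = 1.1198; K_s = 1+0.5/C = 1.0418
F_a = (F_max−F_min)/2 = 464.5 N; F_m = (F_max+F_min)/2 = 685.5 N
τ_a = K_W·8F_aD/(πd³) = 1.1198 × 451.27 = 505.34 MPa
τ_m = K_s·8F_mD/(πd³) = 1.0418 × 665.98 = 693.81 MPa
Soderberg: 1/n_f = τ_a/S_se + τ_m/S_sy = 505.34/206 + 693.81/332 = 2.45308 + 2.08978 = 4.5429
n_f = 1/4.5429 = 0.2201

0.220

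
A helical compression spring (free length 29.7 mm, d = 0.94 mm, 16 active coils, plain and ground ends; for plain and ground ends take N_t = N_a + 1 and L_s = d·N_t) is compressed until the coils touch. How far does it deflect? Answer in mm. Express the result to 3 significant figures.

N_t = 17; L_s = 0.94·17 = 15.98 mm
δ_solid = L₀ − L_s = 29.7 − 15.98 = 13.72 mm

13.7 mm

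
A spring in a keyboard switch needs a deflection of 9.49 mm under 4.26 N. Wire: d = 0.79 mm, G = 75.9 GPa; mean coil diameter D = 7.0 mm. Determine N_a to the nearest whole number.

24

Required rate k = F/δ = 4.26/9.49 = 0.44889 N/mm
N_a = Gd⁴/(8D³k) = (75.9×10³ × 0.79⁴)/(8 × 7.0³ × 0.44889)
    = 29563.1 / 1231.76 = 24 → 24 coils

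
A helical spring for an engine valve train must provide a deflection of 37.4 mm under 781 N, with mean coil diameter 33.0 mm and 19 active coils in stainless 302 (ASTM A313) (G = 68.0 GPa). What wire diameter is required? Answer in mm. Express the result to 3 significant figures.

6.40 mm

Required rate k = F/δ = 781/37.4 = 20.882 N/mm
d = (8D³N_a·k / G)^(1/4) = (8·33.0³·19·20.882 / (68.0×10³))^0.25
  = (1677.5)^0.25 = 6.3998 mm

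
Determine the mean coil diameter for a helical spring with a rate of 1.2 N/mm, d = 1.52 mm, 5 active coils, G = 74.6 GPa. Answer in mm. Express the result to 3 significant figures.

20.2 mm

D = (Gd⁴/(8N_a·k))^(1/3) = (74.6×10³·1.52⁴/(8·5·1.2))^(1/3)
  = (8296.06)^(1/3) = 20.2437 mm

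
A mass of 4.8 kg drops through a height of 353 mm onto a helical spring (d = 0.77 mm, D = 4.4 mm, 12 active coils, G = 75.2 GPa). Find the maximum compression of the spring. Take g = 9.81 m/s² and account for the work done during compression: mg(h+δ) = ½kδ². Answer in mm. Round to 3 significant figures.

k = Gd⁴/(8D³N_a) = (75.2×10³)(0.77⁴)/(8·4.4³·12) = 3.2326 N/mm
W = mg = 4.8 × 9.81 = 47.088 N
½kδ² − Wδ − Wh = 0 → δ = (W + √(W² + 2kWh))/k
δ = (47.088 + √(2217.3 + 107465))/3.2326 = (47.088 + 331.18)/3.2326 = 117.02 mm

117 mm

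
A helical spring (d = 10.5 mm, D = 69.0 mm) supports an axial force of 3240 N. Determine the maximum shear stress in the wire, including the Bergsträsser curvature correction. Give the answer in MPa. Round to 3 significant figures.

Spring index C = D/d = 69.0/10.5 = 6.5714
K_B = (4C+2)/(4C−3) = 28.286/23.286 = 1.2147
τ₀ = 8FD/(πd³) = 8·3240·69.0/(π·10.5³) = 1.78848e+06/3636.8 = 491.77 MPa
τ_max = K·τ₀ = 1.2147 × 491.77 = 597.37 MPa

597 MPa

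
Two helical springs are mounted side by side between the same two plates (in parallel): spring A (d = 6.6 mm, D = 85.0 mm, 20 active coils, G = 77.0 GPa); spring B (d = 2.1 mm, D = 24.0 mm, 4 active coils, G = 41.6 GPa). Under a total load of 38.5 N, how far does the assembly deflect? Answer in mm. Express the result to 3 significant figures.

k_A = Gd⁴/(8D³N_a) = (77.0×10³)(6.6⁴)/(8·85.0³·20) = 1.4869 N/mm
k_B = Gd⁴/(8D³N_a) = (41.6×10³)(2.1⁴)/(8·24.0³·4) = 1.8289 N/mm
Parallel: k_eq = 1.4869 + 1.8289 = 3.3158 N/mm
δ = F/k_eq = 38.5/3.3158 = 11.611 mm

11.6 mm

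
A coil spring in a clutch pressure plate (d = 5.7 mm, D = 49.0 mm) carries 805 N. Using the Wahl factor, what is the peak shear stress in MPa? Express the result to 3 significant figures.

635 MPa

Spring index C = D/d = 49.0/5.7 = 8.5965
K_W = (4C−1)/(4C−4) + 0.615/C = 33.386/30.386 + 0.0715 = 1.1703
τ₀ = 8FD/(πd³) = 8·805·49.0/(π·5.7³) = 315560/581.8 = 542.38 MPa
τ_max = K·τ₀ = 1.1703 × 542.38 = 634.74 MPa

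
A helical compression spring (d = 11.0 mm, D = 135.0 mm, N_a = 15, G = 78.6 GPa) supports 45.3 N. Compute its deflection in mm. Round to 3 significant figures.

11.6 mm

k = Gd⁴/(8D³N_a) = (78.6×10³)(11.0⁴)/(8·135.0³·15) = 3.8977 N/mm
δ = F/k = 45.3 / 3.8977 = 11.622 mm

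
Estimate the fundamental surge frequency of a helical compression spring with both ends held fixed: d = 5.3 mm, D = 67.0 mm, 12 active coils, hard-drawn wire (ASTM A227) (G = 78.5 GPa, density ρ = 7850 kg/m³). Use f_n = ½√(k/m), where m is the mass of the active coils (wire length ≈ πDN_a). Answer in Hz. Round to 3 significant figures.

k = Gd⁴/(8D³N_a) = (78.5×10³)(5.3⁴)/(8·67.0³·12) = 2.1452 N/mm = 2145.2 N/m
Wire length L = πDN_a = π·67.0·12 = 2525.8 mm
m = ρ·(πd²/4)·L = 7850 × 22.062×10⁻⁶ m² × 2.5258 m = 0.43744 kg
f_n = ½√(k/m) = 0.5·√(2145.2/0.43744) = 0.5·√(4904.1) = 35.015 Hz

35.0 Hz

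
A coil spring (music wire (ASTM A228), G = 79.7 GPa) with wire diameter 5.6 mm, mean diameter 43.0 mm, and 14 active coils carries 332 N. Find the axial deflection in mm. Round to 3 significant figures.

k = Gd⁴/(8D³N_a) = (79.7×10³)(5.6⁴)/(8·43.0³·14) = 8.8021 N/mm
δ = F/k = 332 / 8.8021 = 37.718 mm

37.7 mm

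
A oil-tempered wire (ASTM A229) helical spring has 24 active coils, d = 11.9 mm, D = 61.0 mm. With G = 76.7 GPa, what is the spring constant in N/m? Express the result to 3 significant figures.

35300 N/m

k = Gd⁴/(8D³N_a) = (76.7×10³ × 11.9⁴) / (8 × 61.0³ × 24)
  = 1.5381e+09 / 4.35804e+07 = 35.293 N/mm = 35293 N/m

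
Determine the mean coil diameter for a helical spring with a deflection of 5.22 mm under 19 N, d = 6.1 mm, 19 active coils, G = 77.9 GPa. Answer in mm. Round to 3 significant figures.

Required rate k = F/δ = 19/5.22 = 3.6398 N/mm
D = (Gd⁴/(8N_a·k))^(1/3) = (77.9×10³·6.1⁴/(8·19·3.6398))^(1/3)
  = (194953)^(1/3) = 57.9842 mm

58.0 mm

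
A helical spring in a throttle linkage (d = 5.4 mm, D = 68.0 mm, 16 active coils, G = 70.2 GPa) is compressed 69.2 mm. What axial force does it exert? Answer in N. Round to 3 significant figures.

103 N

k = Gd⁴/(8D³N_a) = (70.2×10³)(5.4⁴)/(8·68.0³·16) = 1.4831 N/mm
F = k·δ = 1.4831 × 69.2 = 102.63 N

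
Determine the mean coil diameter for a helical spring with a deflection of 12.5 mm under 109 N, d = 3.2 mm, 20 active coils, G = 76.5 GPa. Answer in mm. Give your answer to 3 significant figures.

17.9 mm

Required rate k = F/δ = 109/12.5 = 8.72 N/mm
D = (Gd⁴/(8N_a·k))^(1/3) = (76.5×10³·3.2⁴/(8·20·8.72))^(1/3)
  = (5749.43)^(1/3) = 17.9146 mm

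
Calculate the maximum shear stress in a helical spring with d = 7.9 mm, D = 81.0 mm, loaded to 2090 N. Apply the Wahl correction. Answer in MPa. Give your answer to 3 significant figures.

998 MPa

Spring index C = D/d = 81.0/7.9 = 10.2532
K_W = (4C−1)/(4C−4) + 0.615/C = 40.013/37.013 + 0.0600 = 1.1410
τ₀ = 8FD/(πd³) = 8·2090·81.0/(π·7.9³) = 1.35432e+06/1548.9 = 874.36 MPa
τ_max = K·τ₀ = 1.1410 × 874.36 = 997.67 MPa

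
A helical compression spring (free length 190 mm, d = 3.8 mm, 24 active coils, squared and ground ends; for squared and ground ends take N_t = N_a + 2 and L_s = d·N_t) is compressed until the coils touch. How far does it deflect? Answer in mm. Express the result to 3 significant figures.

N_t = 26; L_s = 3.8·26 = 98.8 mm
δ_solid = L₀ − L_s = 190 − 98.8 = 91.2 mm

91.2 mm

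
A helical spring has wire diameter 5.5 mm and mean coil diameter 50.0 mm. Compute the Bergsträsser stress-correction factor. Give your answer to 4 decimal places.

1.1499

C = D/d = 50.0/5.5 = 9.0909
K_B = (4C+2)/(4C−3) = 38.364/33.364 = 1.1499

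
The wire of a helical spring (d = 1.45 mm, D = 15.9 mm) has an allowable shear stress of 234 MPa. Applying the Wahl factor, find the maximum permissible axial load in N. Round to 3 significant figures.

C = D/d = 15.9/1.45 = 10.9655
K_W = (4C−1)/(4C−4) + 0.615/C = 42.862/39.862 + 0.0561 = 1.1313
τ_max = K·8FD/(πd³) → F_max = τ_allow·πd³/(8DK)
F_max = 234·π·1.45³/(8·15.9·1.1313) = 2241.1/143.91 = 15.574 N

15.6 N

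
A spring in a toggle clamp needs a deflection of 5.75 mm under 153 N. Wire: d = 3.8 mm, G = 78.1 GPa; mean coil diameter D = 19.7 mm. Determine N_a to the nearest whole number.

10

Required rate k = F/δ = 153/5.75 = 26.609 N/mm
N_a = Gd⁴/(8D³k) = (78.1×10³ × 3.8⁴)/(8 × 19.7³ × 26.609)
    = 1.62849e+07 / 1.62747e+06 = 10.01 → 10 coils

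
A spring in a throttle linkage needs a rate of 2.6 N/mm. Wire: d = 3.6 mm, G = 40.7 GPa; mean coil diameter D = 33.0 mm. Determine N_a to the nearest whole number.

9

N_a = Gd⁴/(8D³k) = (40.7×10³ × 3.6⁴)/(8 × 33.0³ × 2.6)
    = 6.83604e+06 / 747490 = 9.145 → 9 coils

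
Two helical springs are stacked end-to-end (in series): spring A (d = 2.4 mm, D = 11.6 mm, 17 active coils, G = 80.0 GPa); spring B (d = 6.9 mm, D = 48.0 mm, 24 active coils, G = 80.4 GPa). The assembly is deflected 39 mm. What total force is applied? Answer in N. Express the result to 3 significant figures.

k_A = Gd⁴/(8D³N_a) = (80.0×10³)(2.4⁴)/(8·11.6³·17) = 12.503 N/mm
k_B = Gd⁴/(8D³N_a) = (80.4×10³)(6.9⁴)/(8·48.0³·24) = 8.5828 N/mm
Series: 1/k_eq = 1/12.503 + 1/8.5828 = 0.19649; k_eq = 5.0893 N/mm
F = k_eq·δ = 5.0893·39 = 198.48 N

198 N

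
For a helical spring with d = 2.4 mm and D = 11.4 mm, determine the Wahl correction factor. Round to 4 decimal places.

C = D/d = 11.4/2.4 = 4.7500
K_W = (4C−1)/(4C−4) + 0.615/C = 18.000/15.000 + 0.1295 = 1.3295

1.3295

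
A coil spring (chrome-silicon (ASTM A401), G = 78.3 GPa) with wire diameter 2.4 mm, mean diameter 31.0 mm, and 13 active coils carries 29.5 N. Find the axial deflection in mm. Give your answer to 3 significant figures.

35.2 mm

k = Gd⁴/(8D³N_a) = (78.3×10³)(2.4⁴)/(8·31.0³·13) = 0.83847 N/mm
δ = F/k = 29.5 / 0.83847 = 35.183 mm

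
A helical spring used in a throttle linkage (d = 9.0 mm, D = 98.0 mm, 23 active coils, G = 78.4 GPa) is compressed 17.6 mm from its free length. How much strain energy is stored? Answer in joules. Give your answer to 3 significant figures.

0.460 J

k = Gd⁴/(8D³N_a) = (78.4×10³)(9.0⁴)/(8·98.0³·23) = 2.9702 N/mm
U = ½kδ² = 0.5 × 2.9702 × 17.6² = 460.03 N·mm = 0.46003 J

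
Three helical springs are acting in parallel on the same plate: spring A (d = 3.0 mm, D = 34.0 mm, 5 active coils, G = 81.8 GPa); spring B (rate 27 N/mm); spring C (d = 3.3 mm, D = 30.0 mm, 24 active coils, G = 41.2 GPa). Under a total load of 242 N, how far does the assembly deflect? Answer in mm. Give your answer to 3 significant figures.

k_A = Gd⁴/(8D³N_a) = (81.8×10³)(3.0⁴)/(8·34.0³·5) = 4.2145 N/mm
k_C = Gd⁴/(8D³N_a) = (41.2×10³)(3.3⁴)/(8·30.0³·24) = 0.94251 N/mm
Parallel: k_eq = 4.2145 + 27 + 0.94251 = 32.157 N/mm
δ = F/k_eq = 242/32.157 = 7.5256 mm

7.53 mm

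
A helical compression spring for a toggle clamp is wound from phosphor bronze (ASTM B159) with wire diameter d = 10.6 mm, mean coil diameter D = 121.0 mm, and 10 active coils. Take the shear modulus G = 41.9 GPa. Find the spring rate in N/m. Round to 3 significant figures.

k = Gd⁴/(8D³N_a) = (41.9×10³ × 10.6⁴) / (8 × 121.0³ × 10)
  = 5.28978e+08 / 1.41725e+08 = 3.7324 N/mm = 3732.4 N/m

3730 N/m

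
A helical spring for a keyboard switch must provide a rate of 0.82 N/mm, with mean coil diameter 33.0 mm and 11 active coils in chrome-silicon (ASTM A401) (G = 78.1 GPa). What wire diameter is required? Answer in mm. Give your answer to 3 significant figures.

2.40 mm

d = (8D³N_a·k / G)^(1/4) = (8·33.0³·11·0.82 / (78.1×10³))^0.25
  = (33.204)^0.25 = 2.4005 mm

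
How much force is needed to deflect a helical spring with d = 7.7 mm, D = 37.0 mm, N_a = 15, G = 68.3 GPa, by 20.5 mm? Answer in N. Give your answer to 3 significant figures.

810 N

k = Gd⁴/(8D³N_a) = (68.3×10³)(7.7⁴)/(8·37.0³·15) = 39.5 N/mm
F = k·δ = 39.5 × 20.5 = 809.75 N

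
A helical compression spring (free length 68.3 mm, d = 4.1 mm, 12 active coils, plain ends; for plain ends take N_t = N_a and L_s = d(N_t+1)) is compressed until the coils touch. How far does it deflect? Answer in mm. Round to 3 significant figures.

15.0 mm

N_t = 12; L_s = 4.1·13 = 53.3 mm
δ_solid = L₀ − L_s = 68.3 − 53.3 = 15 mm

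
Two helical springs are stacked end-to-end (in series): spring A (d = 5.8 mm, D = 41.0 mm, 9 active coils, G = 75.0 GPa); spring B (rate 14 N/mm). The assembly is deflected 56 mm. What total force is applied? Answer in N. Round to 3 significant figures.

431 N

k_A = Gd⁴/(8D³N_a) = (75.0×10³)(5.8⁴)/(8·41.0³·9) = 17.104 N/mm
Series: 1/k_eq = 1/17.104 + 1/14 = 0.1299; k_eq = 7.6985 N/mm
F = k_eq·δ = 7.6985·56 = 431.12 N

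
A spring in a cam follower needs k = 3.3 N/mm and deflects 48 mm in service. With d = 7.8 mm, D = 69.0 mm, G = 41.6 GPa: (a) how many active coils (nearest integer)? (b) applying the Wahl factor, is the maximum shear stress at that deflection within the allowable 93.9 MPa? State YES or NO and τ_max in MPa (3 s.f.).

N_a = Gd⁴/(8D³k) = (41.6×10³)(7.8⁴)/(8·69.0³·3.3) = 17.75 → N_a = 18
Actual rate k = Gd⁴/(8D³·18) = 3.2551 N/mm
Working load F = kδ = 3.2551·48 = 156.24 N
C = 69.0/7.8 = 8.8462; K_W = (4C−1)/(4C−4)+0.615/C = 1.1651
τ_max = K_W·8FD/(πd³) = 1.1651·57.851 = 67.402 MPa
τ_max ≤ 93.9 MPa → acceptable

(a) 18 coils; (b) YES, τ_max = 67.4 MPa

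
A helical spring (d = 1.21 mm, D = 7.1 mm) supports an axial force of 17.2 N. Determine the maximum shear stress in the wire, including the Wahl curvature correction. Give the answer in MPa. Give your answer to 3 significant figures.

Spring index C = D/d = 7.1/1.21 = 5.8678
K_W = (4C−1)/(4C−4) + 0.615/C = 22.471/19.471 + 0.1048 = 1.2589
τ₀ = 8FD/(πd³) = 8·17.2·7.1/(π·1.21³) = 976.96/5.5655 = 175.54 MPa
τ_max = K·τ₀ = 1.2589 × 175.54 = 220.98 MPa

221 MPa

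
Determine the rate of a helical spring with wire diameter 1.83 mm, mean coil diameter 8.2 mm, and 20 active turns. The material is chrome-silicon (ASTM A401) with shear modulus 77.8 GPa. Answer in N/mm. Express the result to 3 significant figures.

9.89 N/mm

k = Gd⁴/(8D³N_a) = (77.8×10³ × 1.83⁴) / (8 × 8.2³ × 20)
  = 872537 / 88218.9 = 9.8906 N/mm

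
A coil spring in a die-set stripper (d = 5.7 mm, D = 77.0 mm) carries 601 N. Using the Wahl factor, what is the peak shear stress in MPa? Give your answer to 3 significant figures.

703 MPa

Spring index C = D/d = 77.0/5.7 = 13.5088
K_W = (4C−1)/(4C−4) + 0.615/C = 53.035/50.035 + 0.0455 = 1.1055
τ₀ = 8FD/(πd³) = 8·601·77.0/(π·5.7³) = 370216/581.8 = 636.33 MPa
τ_max = K·τ₀ = 1.1055 × 636.33 = 703.45 MPa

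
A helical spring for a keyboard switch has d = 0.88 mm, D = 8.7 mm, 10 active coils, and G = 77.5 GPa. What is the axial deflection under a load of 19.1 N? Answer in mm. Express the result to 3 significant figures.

21.6 mm

k = Gd⁴/(8D³N_a) = (77.5×10³)(0.88⁴)/(8·8.7³·10) = 0.88224 N/mm
δ = F/k = 19.1 / 0.88224 = 21.65 mm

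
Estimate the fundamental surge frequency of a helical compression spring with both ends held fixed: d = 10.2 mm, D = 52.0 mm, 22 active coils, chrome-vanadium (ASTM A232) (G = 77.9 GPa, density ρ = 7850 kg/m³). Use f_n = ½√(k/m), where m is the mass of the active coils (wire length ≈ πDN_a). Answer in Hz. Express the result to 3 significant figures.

k = Gd⁴/(8D³N_a) = (77.9×10³)(10.2⁴)/(8·52.0³·22) = 34.073 N/mm = 34073 N/m
Wire length L = πDN_a = π·52.0·22 = 3594 mm
m = ρ·(πd²/4)·L = 7850 × 81.713×10⁻⁶ m² × 3.594 m = 2.3053 kg
f_n = ½√(k/m) = 0.5·√(34073/2.3053) = 0.5·√(14780) = 60.787 Hz

60.8 Hz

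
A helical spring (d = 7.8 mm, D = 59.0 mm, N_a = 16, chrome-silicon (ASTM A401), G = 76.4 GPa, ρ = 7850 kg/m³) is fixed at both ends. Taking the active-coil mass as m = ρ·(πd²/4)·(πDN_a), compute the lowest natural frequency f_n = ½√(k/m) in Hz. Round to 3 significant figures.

49.2 Hz

k = Gd⁴/(8D³N_a) = (76.4×10³)(7.8⁴)/(8·59.0³·16) = 10.757 N/mm = 10757 N/m
Wire length L = πDN_a = π·59.0·16 = 2965.7 mm
m = ρ·(πd²/4)·L = 7850 × 47.784×10⁻⁶ m² × 2.9657 m = 1.1124 kg
f_n = ½√(k/m) = 0.5·√(10757/1.1124) = 0.5·√(9670.2) = 49.169 Hz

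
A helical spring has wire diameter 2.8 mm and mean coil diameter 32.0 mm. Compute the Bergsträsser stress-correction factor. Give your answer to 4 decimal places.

1.1171

C = D/d = 32.0/2.8 = 11.4286
K_B = (4C+2)/(4C−3) = 47.714/42.714 = 1.1171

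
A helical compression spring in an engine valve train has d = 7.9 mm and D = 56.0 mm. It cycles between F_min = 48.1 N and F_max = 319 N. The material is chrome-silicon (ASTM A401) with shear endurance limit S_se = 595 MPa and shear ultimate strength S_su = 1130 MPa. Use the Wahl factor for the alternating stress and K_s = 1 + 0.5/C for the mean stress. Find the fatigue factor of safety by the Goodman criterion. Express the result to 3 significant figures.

7.69

C = D/d = 56.0/7.9 = 7.0886; K_W = (4C−1)/(4C−4)+0.615/C = 1.2099; K_s = 1+0.5/C = 1.0705
F_a = (F_max−F_min)/2 = 135.45 N; F_m = (F_max+F_min)/2 = 183.55 N
τ_a = K_W·8F_aD/(πd³) = 1.2099 × 39.177 = 47.401 MPa
τ_m = K_s·8F_mD/(πd³) = 1.0705 × 53.089 = 56.833 MPa
Goodman: 1/n_f = τ_a/S_se + τ_m/S_su = 47.401/595 + 56.833/1130 = 0.07967 + 0.05029 = 0.12996
n_f = 1/0.12996 = 7.695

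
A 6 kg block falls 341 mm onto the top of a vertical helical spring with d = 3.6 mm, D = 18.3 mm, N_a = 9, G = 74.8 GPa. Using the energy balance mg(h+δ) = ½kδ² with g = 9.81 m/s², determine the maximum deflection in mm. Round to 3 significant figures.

k = Gd⁴/(8D³N_a) = (74.8×10³)(3.6⁴)/(8·18.3³·9) = 28.473 N/mm
W = mg = 6 × 9.81 = 58.86 N
½kδ² − Wδ − Wh = 0 → δ = (W + √(W² + 2kWh))/k
δ = (58.86 + √(3464.5 + 1.14296e+06))/28.473 = (58.86 + 1070.7)/28.473 = 39.672 mm

39.7 mm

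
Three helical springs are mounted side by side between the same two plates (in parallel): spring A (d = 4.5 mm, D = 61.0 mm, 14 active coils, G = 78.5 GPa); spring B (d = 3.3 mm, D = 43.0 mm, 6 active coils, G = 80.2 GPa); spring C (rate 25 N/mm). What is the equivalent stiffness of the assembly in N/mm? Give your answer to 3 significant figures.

k_A = Gd⁴/(8D³N_a) = (78.5×10³)(4.5⁴)/(8·61.0³·14) = 1.2662 N/mm
k_B = Gd⁴/(8D³N_a) = (80.2×10³)(3.3⁴)/(8·43.0³·6) = 2.4922 N/mm
Parallel: k_eq = 1.2662 + 2.4922 + 25 = 28.758 N/mm

28.8 N/mm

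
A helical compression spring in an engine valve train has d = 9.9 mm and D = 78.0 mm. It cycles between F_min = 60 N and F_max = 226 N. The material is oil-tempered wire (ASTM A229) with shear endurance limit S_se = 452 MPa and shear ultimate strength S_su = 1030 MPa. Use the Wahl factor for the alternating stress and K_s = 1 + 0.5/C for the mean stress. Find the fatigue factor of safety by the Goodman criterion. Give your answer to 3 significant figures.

13.4

C = D/d = 78.0/9.9 = 7.8788; K_W = (4C−1)/(4C−4)+0.615/C = 1.1871; K_s = 1+0.5/C = 1.0635
F_a = (F_max−F_min)/2 = 83 N; F_m = (F_max+F_min)/2 = 143 N
τ_a = K_W·8F_aD/(πd³) = 1.1871 × 16.991 = 20.169 MPa
τ_m = K_s·8F_mD/(πd³) = 1.0635 × 29.273 = 31.131 MPa
Goodman: 1/n_f = τ_a/S_se + τ_m/S_su = 20.169/452 + 31.131/1030 = 0.04462 + 0.03022 = 0.074846
n_f = 1/0.074846 = 13.36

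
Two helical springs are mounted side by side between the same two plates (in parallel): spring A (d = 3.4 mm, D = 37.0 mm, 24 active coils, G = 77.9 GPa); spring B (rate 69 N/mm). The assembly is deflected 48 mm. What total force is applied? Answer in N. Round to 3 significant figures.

3360 N

k_A = Gd⁴/(8D³N_a) = (77.9×10³)(3.4⁴)/(8·37.0³·24) = 1.0704 N/mm
Parallel: k_eq = 1.0704 + 69 = 70.07 N/mm
F = k_eq·δ = 70.07·48 = 3363.4 N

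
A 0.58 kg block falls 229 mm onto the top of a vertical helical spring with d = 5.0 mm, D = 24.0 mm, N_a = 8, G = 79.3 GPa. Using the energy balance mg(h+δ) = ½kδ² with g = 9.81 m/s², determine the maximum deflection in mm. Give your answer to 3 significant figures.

k = Gd⁴/(8D³N_a) = (79.3×10³)(5.0⁴)/(8·24.0³·8) = 56.02 N/mm
W = mg = 0.58 × 9.81 = 5.6898 N
½kδ² − Wδ − Wh = 0 → δ = (W + √(W² + 2kWh))/k
δ = (5.6898 + √(32.374 + 145983))/56.02 = (5.6898 + 382.12)/56.02 = 6.9228 mm

6.92 mm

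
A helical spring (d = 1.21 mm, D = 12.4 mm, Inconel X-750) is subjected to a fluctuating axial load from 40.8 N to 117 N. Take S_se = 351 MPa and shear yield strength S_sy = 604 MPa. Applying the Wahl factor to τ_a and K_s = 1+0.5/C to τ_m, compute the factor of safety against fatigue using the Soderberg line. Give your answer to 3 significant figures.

C = D/d = 12.4/1.21 = 10.2479; K_W = (4C−1)/(4C−4)+0.615/C = 1.1411; K_s = 1+0.5/C = 1.0488
F_a = (F_max−F_min)/2 = 38.1 N; F_m = (F_max+F_min)/2 = 78.9 N
τ_a = K_W·8F_aD/(πd³) = 1.1411 × 679.1 = 774.92 MPa
τ_m = K_s·8F_mD/(πd³) = 1.0488 × 1406.3 = 1474.9 MPa
Soderberg: 1/n_f = τ_a/S_se + τ_m/S_sy = 774.92/351 + 1474.9/604 = 2.20776 + 2.44194 = 4.6497
n_f = 1/4.6497 = 0.2151

0.215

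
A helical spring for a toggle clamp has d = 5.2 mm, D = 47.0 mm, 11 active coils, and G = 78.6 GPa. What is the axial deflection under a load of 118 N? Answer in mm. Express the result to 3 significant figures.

k = Gd⁴/(8D³N_a) = (78.6×10³)(5.2⁴)/(8·47.0³·11) = 6.2901 N/mm
δ = F/k = 118 / 6.2901 = 18.76 mm

18.8 mm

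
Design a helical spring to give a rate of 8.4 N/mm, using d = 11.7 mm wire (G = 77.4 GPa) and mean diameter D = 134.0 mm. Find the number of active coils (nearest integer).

9

N_a = Gd⁴/(8D³k) = (77.4×10³ × 11.7⁴)/(8 × 134.0³ × 8.4)
    = 1.45039e+09 / 1.6169e+08 = 8.97 → 9 coils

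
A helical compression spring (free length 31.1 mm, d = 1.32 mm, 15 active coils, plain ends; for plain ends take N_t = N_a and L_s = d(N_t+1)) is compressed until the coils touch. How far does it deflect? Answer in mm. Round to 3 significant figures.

N_t = 15; L_s = 1.32·16 = 21.12 mm
δ_solid = L₀ − L_s = 31.1 − 21.12 = 9.98 mm

9.98 mm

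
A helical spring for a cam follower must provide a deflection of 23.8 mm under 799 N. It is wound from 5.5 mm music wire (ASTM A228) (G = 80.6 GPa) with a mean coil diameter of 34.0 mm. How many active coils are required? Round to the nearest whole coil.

Required rate k = F/δ = 799/23.8 = 33.571 N/mm
N_a = Gd⁴/(8D³k) = (80.6×10³ × 5.5⁴)/(8 × 34.0³ × 33.571)
    = 7.3754e+07 / 1.05559e+07 = 6.987 → 7 coils

7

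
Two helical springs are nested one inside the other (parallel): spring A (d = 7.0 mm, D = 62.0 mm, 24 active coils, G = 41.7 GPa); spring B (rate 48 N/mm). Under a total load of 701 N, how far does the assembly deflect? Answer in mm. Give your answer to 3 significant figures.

14.0 mm

k_A = Gd⁴/(8D³N_a) = (41.7×10³)(7.0⁴)/(8·62.0³·24) = 2.188 N/mm
Parallel: k_eq = 2.188 + 48 = 50.188 N/mm
δ = F/k_eq = 701/50.188 = 13.967 mm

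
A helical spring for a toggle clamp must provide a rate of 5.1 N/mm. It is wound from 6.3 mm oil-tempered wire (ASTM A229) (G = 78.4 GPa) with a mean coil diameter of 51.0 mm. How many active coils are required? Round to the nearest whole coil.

23

N_a = Gd⁴/(8D³k) = (78.4×10³ × 6.3⁴)/(8 × 51.0³ × 5.1)
    = 1.23503e+08 / 5.41216e+06 = 22.82 → 23 coils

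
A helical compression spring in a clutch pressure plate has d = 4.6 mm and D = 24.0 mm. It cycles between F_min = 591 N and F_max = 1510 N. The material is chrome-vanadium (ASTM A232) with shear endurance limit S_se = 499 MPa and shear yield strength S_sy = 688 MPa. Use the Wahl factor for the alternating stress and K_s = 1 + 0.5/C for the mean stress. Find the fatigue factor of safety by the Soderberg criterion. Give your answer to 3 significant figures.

0.556

C = D/d = 24.0/4.6 = 5.2174; K_W = (4C−1)/(4C−4)+0.615/C = 1.2957; K_s = 1+0.5/C = 1.0958
F_a = (F_max−F_min)/2 = 459.5 N; F_m = (F_max+F_min)/2 = 1050.5 N
τ_a = K_W·8F_aD/(πd³) = 1.2957 × 288.51 = 373.83 MPa
τ_m = K_s·8F_mD/(πd³) = 1.0958 × 659.59 = 722.8 MPa
Soderberg: 1/n_f = τ_a/S_se + τ_m/S_sy = 373.83/499 + 722.8/688 = 0.74915 + 1.05058 = 1.7997
n_f = 1/1.7997 = 0.5556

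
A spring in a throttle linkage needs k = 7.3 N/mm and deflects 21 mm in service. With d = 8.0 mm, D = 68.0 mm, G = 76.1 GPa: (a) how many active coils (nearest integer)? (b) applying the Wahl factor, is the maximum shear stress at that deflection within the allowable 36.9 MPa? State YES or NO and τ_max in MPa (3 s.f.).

(a) 17 coils; (b) NO, τ_max = 60.7 MPa

N_a = Gd⁴/(8D³k) = (76.1×10³)(8.0⁴)/(8·68.0³·7.3) = 16.97 → N_a = 17
Actual rate k = Gd⁴/(8D³·17) = 7.2892 N/mm
Working load F = kδ = 7.2892·21 = 153.07 N
C = 68.0/8.0 = 8.5000; K_W = (4C−1)/(4C−4)+0.615/C = 1.1724
τ_max = K_W·8FD/(πd³) = 1.1724·51.77 = 60.693 MPa
τ_max > 36.9 MPa → exceeds allowable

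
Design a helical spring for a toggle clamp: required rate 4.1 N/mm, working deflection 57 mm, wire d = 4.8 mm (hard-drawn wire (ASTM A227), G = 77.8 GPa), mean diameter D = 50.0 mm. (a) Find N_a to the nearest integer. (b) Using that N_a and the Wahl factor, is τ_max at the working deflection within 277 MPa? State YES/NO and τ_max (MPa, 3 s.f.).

N_a = Gd⁴/(8D³k) = (77.8×10³)(4.8⁴)/(8·50.0³·4.1) = 10.07 → N_a = 10
Actual rate k = Gd⁴/(8D³·10) = 4.1299 N/mm
Working load F = kδ = 4.1299·57 = 235.41 N
C = 50.0/4.8 = 10.4167; K_W = (4C−1)/(4C−4)+0.615/C = 1.1387
τ_max = K_W·8FD/(πd³) = 1.1387·271.02 = 308.61 MPa
τ_max > 277 MPa → exceeds allowable

(a) 10 coils; (b) NO, τ_max = 309 MPa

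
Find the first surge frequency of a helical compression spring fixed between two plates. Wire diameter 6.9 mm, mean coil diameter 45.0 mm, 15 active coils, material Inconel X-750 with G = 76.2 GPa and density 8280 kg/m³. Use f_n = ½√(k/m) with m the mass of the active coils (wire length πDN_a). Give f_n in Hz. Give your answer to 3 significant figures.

k = Gd⁴/(8D³N_a) = (76.2×10³)(6.9⁴)/(8·45.0³·15) = 15.795 N/mm = 15795 N/m
Wire length L = πDN_a = π·45.0·15 = 2120.6 mm
m = ρ·(πd²/4)·L = 8280 × 37.393×10⁻⁶ m² × 2.1206 m = 0.65656 kg
f_n = ½√(k/m) = 0.5·√(15795/0.65656) = 0.5·√(24058) = 77.553 Hz

77.6 Hz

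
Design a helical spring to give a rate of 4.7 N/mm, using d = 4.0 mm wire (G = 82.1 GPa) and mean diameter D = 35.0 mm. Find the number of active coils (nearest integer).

N_a = Gd⁴/(8D³k) = (82.1×10³ × 4.0⁴)/(8 × 35.0³ × 4.7)
    = 2.10176e+07 / 1.6121e+06 = 13.04 → 13 coils

13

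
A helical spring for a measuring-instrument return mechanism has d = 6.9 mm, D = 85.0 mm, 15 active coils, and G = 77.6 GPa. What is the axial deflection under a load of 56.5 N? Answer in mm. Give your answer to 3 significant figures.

k = Gd⁴/(8D³N_a) = (77.6×10³)(6.9⁴)/(8·85.0³·15) = 2.3868 N/mm
δ = F/k = 56.5 / 2.3868 = 23.672 mm

23.7 mm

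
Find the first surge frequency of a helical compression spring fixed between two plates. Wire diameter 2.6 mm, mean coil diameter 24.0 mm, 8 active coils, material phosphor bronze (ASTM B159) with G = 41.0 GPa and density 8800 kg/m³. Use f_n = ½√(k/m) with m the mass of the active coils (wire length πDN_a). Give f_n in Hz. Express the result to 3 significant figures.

137 Hz

k = Gd⁴/(8D³N_a) = (41.0×10³)(2.6⁴)/(8·24.0³·8) = 2.1177 N/mm = 2117.7 N/m
Wire length L = πDN_a = π·24.0·8 = 603.19 mm
m = ρ·(πd²/4)·L = 8800 × 5.3093×10⁻⁶ m² × 0.60319 m = 0.028182 kg
f_n = ½√(k/m) = 0.5·√(2117.7/0.028182) = 0.5·√(75144) = 137.06 Hz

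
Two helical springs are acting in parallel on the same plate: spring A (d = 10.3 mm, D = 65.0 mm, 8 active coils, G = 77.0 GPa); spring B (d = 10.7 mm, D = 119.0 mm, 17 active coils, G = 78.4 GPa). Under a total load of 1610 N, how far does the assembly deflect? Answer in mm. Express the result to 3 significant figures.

k_A = Gd⁴/(8D³N_a) = (77.0×10³)(10.3⁴)/(8·65.0³·8) = 49.308 N/mm
k_B = Gd⁴/(8D³N_a) = (78.4×10³)(10.7⁴)/(8·119.0³·17) = 4.4841 N/mm
Parallel: k_eq = 49.308 + 4.4841 = 53.792 N/mm
δ = F/k_eq = 1610/53.792 = 29.93 mm

29.9 mm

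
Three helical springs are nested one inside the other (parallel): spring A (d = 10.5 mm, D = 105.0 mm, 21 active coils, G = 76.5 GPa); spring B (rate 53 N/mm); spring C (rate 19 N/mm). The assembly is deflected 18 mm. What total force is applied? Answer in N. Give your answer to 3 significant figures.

1380 N

k_A = Gd⁴/(8D³N_a) = (76.5×10³)(10.5⁴)/(8·105.0³·21) = 4.7812 N/mm
Parallel: k_eq = 4.7812 + 53 + 19 = 76.781 N/mm
F = k_eq·δ = 76.781·18 = 1382.1 N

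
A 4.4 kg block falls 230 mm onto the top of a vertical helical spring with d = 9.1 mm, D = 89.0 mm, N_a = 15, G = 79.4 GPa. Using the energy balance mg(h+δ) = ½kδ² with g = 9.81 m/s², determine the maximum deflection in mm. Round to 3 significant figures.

k = Gd⁴/(8D³N_a) = (79.4×10³)(9.1⁴)/(8·89.0³·15) = 6.4363 N/mm
W = mg = 4.4 × 9.81 = 43.164 N
½kδ² − Wδ − Wh = 0 → δ = (W + √(W² + 2kWh))/k
δ = (43.164 + √(1863.1 + 127795))/6.4363 = (43.164 + 360.08)/6.4363 = 62.652 mm

62.7 mm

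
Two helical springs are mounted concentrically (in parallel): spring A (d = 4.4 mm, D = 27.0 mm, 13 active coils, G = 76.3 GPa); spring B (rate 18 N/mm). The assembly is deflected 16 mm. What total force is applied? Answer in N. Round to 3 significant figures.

512 N

k_A = Gd⁴/(8D³N_a) = (76.3×10³)(4.4⁴)/(8·27.0³·13) = 13.97 N/mm
Parallel: k_eq = 13.97 + 18 = 31.97 N/mm
F = k_eq·δ = 31.97·16 = 511.53 N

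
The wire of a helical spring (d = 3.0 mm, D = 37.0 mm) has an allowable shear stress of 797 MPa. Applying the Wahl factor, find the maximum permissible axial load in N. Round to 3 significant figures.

C = D/d = 37.0/3.0 = 12.3333
K_W = (4C−1)/(4C−4) + 0.615/C = 48.333/45.333 + 0.0499 = 1.1160
τ_max = K·8FD/(πd³) → F_max = τ_allow·πd³/(8DK)
F_max = 797·π·3.0³/(8·37.0·1.1160) = 67604/330.35 = 204.64 N

205 N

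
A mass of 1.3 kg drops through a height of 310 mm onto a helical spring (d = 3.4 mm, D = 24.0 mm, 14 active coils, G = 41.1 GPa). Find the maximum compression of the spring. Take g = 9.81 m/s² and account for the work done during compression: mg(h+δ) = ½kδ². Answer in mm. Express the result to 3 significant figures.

50.9 mm

k = Gd⁴/(8D³N_a) = (41.1×10³)(3.4⁴)/(8·24.0³·14) = 3.5474 N/mm
W = mg = 1.3 × 9.81 = 12.753 N
½kδ² − Wδ − Wh = 0 → δ = (W + √(W² + 2kWh))/k
δ = (12.753 + √(162.64 + 28048.5))/3.5474 = (12.753 + 167.96)/3.5474 = 50.943 mm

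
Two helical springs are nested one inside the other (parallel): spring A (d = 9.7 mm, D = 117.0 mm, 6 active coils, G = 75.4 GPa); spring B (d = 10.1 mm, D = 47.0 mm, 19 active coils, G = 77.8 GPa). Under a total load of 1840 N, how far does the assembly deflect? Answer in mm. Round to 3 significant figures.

30.7 mm

k_A = Gd⁴/(8D³N_a) = (75.4×10³)(9.7⁴)/(8·117.0³·6) = 8.6828 N/mm
k_B = Gd⁴/(8D³N_a) = (77.8×10³)(10.1⁴)/(8·47.0³·19) = 51.301 N/mm
Parallel: k_eq = 8.6828 + 51.301 = 59.984 N/mm
δ = F/k_eq = 1840/59.984 = 30.675 mm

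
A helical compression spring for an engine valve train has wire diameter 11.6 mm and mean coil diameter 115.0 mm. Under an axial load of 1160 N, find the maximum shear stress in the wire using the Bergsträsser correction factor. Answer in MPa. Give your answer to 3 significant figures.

Spring index C = D/d = 115.0/11.6 = 9.9138
K_B = (4C+2)/(4C−3) = 41.655/36.655 = 1.1364
τ₀ = 8FD/(πd³) = 8·1160·115.0/(π·11.6³) = 1.0672e+06/4903.7 = 217.63 MPa
τ_max = K·τ₀ = 1.1364 × 217.63 = 247.32 MPa

247 MPa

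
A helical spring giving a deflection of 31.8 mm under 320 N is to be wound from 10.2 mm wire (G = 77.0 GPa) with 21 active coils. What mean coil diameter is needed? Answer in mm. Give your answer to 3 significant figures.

Required rate k = F/δ = 320/31.8 = 10.063 N/mm
D = (Gd⁴/(8N_a·k))^(1/3) = (77.0×10³·10.2⁴/(8·21·10.063))^(1/3)
  = (493014)^(1/3) = 78.9987 mm

79.0 mm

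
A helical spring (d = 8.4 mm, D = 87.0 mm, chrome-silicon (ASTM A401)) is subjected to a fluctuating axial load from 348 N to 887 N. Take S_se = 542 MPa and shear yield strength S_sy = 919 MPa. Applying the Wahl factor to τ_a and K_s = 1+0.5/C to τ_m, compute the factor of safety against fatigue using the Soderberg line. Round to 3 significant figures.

C = D/d = 87.0/8.4 = 10.3571; K_W = (4C−1)/(4C−4)+0.615/C = 1.1395; K_s = 1+0.5/C = 1.0483
F_a = (F_max−F_min)/2 = 269.5 N; F_m = (F_max+F_min)/2 = 617.5 N
τ_a = K_W·8F_aD/(πd³) = 1.1395 × 100.73 = 114.79 MPa
τ_m = K_s·8F_mD/(πd³) = 1.0483 × 230.81 = 241.95 MPa
Soderberg: 1/n_f = τ_a/S_se + τ_m/S_sy = 114.79/542 + 241.95/919 = 0.21179 + 0.26328 = 0.47507
n_f = 1/0.47507 = 2.105

2.10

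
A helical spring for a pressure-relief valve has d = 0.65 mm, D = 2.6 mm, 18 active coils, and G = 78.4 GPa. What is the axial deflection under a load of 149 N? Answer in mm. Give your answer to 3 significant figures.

k = Gd⁴/(8D³N_a) = (78.4×10³)(0.65⁴)/(8·2.6³·18) = 5.5295 N/mm
δ = F/k = 149 / 5.5295 = 26.946 mm

26.9 mm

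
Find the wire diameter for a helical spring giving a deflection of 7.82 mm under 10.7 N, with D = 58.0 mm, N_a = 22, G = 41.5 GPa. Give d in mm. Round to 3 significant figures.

5.80 mm

Required rate k = F/δ = 10.7/7.82 = 1.3683 N/mm
d = (8D³N_a·k / G)^(1/4) = (8·58.0³·22·1.3683 / (41.5×10³))^0.25
  = (1132.2)^0.25 = 5.8007 mm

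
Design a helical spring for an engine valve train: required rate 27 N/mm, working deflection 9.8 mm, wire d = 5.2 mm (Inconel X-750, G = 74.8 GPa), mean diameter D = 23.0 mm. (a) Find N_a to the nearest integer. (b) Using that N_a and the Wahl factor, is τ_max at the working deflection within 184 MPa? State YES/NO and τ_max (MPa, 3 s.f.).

N_a = Gd⁴/(8D³k) = (74.8×10³)(5.2⁴)/(8·23.0³·27) = 20.81 → N_a = 21
Actual rate k = Gd⁴/(8D³·21) = 26.756 N/mm
Working load F = kδ = 26.756·9.8 = 262.21 N
C = 23.0/5.2 = 4.4231; K_W = (4C−1)/(4C−4)+0.615/C = 1.3581
τ_max = K_W·8FD/(πd³) = 1.3581·109.22 = 148.34 MPa
τ_max ≤ 184 MPa → acceptable

(a) 21 coils; (b) YES, τ_max = 148 MPa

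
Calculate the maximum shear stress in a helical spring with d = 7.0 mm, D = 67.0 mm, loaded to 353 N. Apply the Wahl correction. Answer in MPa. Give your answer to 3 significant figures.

202 MPa

Spring index C = D/d = 67.0/7.0 = 9.5714
K_W = (4C−1)/(4C−4) + 0.615/C = 37.286/34.286 + 0.0643 = 1.1518
τ₀ = 8FD/(πd³) = 8·353·67.0/(π·7.0³) = 189208/1077.6 = 175.59 MPa
τ_max = K·τ₀ = 1.1518 × 175.59 = 202.23 MPa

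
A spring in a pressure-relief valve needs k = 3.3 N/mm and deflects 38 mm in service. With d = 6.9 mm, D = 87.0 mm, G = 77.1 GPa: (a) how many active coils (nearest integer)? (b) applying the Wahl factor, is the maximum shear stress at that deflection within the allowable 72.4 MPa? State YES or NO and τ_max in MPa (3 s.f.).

N_a = Gd⁴/(8D³k) = (77.1×10³)(6.9⁴)/(8·87.0³·3.3) = 10.05 → N_a = 10
Actual rate k = Gd⁴/(8D³·10) = 3.3174 N/mm
Working load F = kδ = 3.3174·38 = 126.06 N
C = 87.0/6.9 = 12.6087; K_W = (4C−1)/(4C−4)+0.615/C = 1.1134
τ_max = K_W·8FD/(πd³) = 1.1134·85.016 = 94.655 MPa
τ_max > 72.4 MPa → exceeds allowable

(a) 10 coils; (b) NO, τ_max = 94.7 MPa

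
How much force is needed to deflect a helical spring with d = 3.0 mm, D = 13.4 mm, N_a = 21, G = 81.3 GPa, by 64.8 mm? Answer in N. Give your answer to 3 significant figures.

1060 N

k = Gd⁴/(8D³N_a) = (81.3×10³)(3.0⁴)/(8·13.4³·21) = 16.291 N/mm
F = k·δ = 16.291 × 64.8 = 1055.7 N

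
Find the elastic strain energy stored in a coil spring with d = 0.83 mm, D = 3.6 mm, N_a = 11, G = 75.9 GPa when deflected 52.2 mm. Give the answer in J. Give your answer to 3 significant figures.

k = Gd⁴/(8D³N_a) = (75.9×10³)(0.83⁴)/(8·3.6³·11) = 8.7733 N/mm
U = ½kδ² = 0.5 × 8.7733 × 52.2² = 11953 N·mm = 11.953 J

12.0 J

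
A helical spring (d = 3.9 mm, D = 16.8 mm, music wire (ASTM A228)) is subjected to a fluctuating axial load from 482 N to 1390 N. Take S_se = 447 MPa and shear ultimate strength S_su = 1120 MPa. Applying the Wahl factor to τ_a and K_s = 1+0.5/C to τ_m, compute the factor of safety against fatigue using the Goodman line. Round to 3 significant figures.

C = D/d = 16.8/3.9 = 4.3077; K_W = (4C−1)/(4C−4)+0.615/C = 1.3695; K_s = 1+0.5/C = 1.1161
F_a = (F_max−F_min)/2 = 454 N; F_m = (F_max+F_min)/2 = 936 N
τ_a = K_W·8F_aD/(πd³) = 1.3695 × 327.42 = 448.41 MPa
τ_m = K_s·8F_mD/(πd³) = 1.1161 × 675.04 = 753.4 MPa
Goodman: 1/n_f = τ_a/S_se + τ_m/S_su = 448.41/447 + 753.4/1120 = 1.00316 + 0.67268 = 1.6758
n_f = 1/1.6758 = 0.5967

0.597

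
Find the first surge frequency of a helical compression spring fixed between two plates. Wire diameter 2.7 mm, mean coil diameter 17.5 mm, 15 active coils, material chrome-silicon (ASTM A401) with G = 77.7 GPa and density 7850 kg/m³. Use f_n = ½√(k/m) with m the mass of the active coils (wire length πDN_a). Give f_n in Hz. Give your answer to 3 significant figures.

k = Gd⁴/(8D³N_a) = (77.7×10³)(2.7⁴)/(8·17.5³·15) = 6.4207 N/mm = 6420.7 N/m
Wire length L = πDN_a = π·17.5·15 = 824.67 mm
m = ρ·(πd²/4)·L = 7850 × 5.7256×10⁻⁶ m² × 0.82467 m = 0.037065 kg
f_n = ½√(k/m) = 0.5·√(6420.7/0.037065) = 0.5·√(1.7323e+05) = 208.1 Hz

208 Hz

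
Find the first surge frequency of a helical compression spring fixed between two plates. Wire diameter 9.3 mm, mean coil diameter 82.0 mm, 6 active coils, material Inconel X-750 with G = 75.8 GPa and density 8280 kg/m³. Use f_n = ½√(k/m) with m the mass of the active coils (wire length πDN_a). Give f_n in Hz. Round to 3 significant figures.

78.5 Hz

k = Gd⁴/(8D³N_a) = (75.8×10³)(9.3⁴)/(8·82.0³·6) = 21.425 N/mm = 21425 N/m
Wire length L = πDN_a = π·82.0·6 = 1545.7 mm
m = ρ·(πd²/4)·L = 8280 × 67.929×10⁻⁶ m² × 1.5457 m = 0.86936 kg
f_n = ½√(k/m) = 0.5·√(21425/0.86936) = 0.5·√(24644) = 78.493 Hz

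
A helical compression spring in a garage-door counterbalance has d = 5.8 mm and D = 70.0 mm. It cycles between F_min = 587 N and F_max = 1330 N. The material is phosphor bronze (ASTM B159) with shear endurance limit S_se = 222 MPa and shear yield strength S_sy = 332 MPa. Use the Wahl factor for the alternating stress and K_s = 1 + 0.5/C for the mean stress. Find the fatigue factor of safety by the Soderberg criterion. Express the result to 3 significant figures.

0.224

C = D/d = 70.0/5.8 = 12.0690; K_W = (4C−1)/(4C−4)+0.615/C = 1.1187; K_s = 1+0.5/C = 1.0414
F_a = (F_max−F_min)/2 = 371.5 N; F_m = (F_max+F_min)/2 = 958.5 N
τ_a = K_W·8F_aD/(πd³) = 1.1187 × 339.4 = 379.69 MPa
τ_m = K_s·8F_mD/(πd³) = 1.0414 × 875.68 = 911.96 MPa
Soderberg: 1/n_f = τ_a/S_se + τ_m/S_sy = 379.69/222 + 911.96/332 = 1.71033 + 2.74687 = 4.4572
n_f = 1/4.4572 = 0.2244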